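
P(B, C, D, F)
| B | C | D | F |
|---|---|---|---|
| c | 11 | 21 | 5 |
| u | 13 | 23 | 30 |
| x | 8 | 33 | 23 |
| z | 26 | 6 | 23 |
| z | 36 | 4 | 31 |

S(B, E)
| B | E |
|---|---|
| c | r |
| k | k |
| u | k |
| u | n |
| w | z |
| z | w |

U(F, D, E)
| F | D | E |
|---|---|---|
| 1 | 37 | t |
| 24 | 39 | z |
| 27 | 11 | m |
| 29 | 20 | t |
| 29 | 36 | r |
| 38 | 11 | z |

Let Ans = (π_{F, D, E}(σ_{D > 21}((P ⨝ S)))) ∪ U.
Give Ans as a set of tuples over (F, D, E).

Joining P and S on B yields {(c, 11, 21, 5, r), (u, 13, 23, 30, k), (u, 13, 23, 30, n), (z, 26, 6, 23, w), (z, 36, 4, 31, w)}.
Apply σ_{D > 21}; surviving tuples: {(u, 13, 23, 30, k), (u, 13, 23, 30, n)}
π_{F, D, E} gives {(30, 23, k), (30, 23, n)}.
Set union of the two operands is {(1, 37, t), (24, 39, z), (27, 11, m), (29, 20, t), (29, 36, r), (30, 23, k), (30, 23, n), (38, 11, z)}.

{(1, 37, t), (24, 39, z), (27, 11, m), (29, 20, t), (29, 36, r), (30, 23, k), (30, 23, n), (38, 11, z)}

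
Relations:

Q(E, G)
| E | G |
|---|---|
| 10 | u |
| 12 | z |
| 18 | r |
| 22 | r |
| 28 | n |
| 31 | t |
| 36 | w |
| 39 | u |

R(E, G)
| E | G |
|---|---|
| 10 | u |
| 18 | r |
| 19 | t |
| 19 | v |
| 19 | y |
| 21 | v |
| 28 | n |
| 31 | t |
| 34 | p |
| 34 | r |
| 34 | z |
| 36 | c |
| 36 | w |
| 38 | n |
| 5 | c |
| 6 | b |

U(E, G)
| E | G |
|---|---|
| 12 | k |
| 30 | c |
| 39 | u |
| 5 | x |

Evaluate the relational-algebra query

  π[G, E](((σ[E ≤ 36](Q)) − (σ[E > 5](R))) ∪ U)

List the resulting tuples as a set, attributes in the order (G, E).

{(c, 30), (k, 12), (r, 22), (u, 39), (x, 5), (z, 12)}

Filtering on E ≤ 36 leaves {(10, u), (12, z), (18, r), (22, r), (28, n), (31, t), (36, w)}.
Filtering on E > 5 leaves {(10, u), (18, r), (19, t), (19, v), (19, y), (21, v), (28, n), (31, t), (34, p), (34, r), (34, z), (36, c), (36, w), (38, n), (6, b)}.
Taking the difference: {(12, z), (22, r)}
Taking the union: {(12, k), (12, z), (22, r), (30, c), (39, u), (5, x)}
π_{G, E} gives {(c, 30), (k, 12), (r, 22), (u, 39), (x, 5), (z, 12)}.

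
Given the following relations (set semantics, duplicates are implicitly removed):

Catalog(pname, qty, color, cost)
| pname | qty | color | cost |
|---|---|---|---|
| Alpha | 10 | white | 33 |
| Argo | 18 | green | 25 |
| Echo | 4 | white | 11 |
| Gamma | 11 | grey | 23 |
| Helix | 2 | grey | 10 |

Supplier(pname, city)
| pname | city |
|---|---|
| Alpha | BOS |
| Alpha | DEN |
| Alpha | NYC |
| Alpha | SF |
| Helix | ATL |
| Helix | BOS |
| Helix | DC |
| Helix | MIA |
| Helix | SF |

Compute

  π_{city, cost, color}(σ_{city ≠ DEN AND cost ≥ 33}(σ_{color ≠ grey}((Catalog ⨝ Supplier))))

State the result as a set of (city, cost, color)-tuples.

{(BOS, 33, white), (NYC, 33, white), (SF, 33, white)}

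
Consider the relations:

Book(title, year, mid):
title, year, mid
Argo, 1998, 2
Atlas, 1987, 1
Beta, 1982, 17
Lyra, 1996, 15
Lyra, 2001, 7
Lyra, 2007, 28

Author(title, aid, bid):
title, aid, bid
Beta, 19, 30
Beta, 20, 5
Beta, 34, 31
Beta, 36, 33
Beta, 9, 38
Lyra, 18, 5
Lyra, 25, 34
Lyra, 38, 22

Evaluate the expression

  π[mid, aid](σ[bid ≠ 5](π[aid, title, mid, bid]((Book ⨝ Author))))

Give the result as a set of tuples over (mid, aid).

{(15, 25), (15, 38), (17, 19), (17, 34), (17, 36), (17, 9), (28, 25), (28, 38), (7, 25), (7, 38)}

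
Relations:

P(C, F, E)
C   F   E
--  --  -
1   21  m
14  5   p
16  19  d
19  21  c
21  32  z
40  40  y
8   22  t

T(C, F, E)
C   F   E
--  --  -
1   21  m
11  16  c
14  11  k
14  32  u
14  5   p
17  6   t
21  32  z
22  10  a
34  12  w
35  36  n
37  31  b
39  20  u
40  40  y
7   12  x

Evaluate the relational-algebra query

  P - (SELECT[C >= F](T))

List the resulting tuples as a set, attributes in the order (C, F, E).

Filtering on C >= F leaves {(14, 11, k), (14, 5, p), (17, 6, t), (22, 10, a), (34, 12, w), (37, 31, b), (39, 20, u), (40, 40, y)}.
Set difference of the two operands is {(1, 21, m), (16, 19, d), (19, 21, c), (21, 32, z), (8, 22, t)}.

{(1, 21, m), (16, 19, d), (19, 21, c), (21, 32, z), (8, 22, t)}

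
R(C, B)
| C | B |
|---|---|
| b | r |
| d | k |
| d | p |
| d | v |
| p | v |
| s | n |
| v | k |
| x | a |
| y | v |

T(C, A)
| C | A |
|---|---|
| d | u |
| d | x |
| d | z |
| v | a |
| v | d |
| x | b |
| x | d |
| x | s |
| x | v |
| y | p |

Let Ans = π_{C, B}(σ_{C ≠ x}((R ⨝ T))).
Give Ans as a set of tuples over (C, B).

{(d, k), (d, p), (d, v), (v, k), (y, v)}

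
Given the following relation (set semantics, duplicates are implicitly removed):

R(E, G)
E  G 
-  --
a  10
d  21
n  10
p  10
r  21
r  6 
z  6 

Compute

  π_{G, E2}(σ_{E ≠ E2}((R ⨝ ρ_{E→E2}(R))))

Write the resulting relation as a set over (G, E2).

ρ[E→E2]: schema becomes (E2, G); tuples unchanged.
Natural join on G: {(a, 10, a), (a, 10, n), (a, 10, p), (d, 21, d), (d, 21, r), (n, 10, a), (n, 10, n), (n, 10, p), (p, 10, a), (p, 10, n), (p, 10, p), (r, 21, d), (r, 21, r), (r, 6, r), (r, 6, z), (z, 6, r), (z, 6, z)}
Selection E ≠ E2: {(a, 10, n), (a, 10, p), (d, 21, r), (n, 10, a), (n, 10, p), (p, 10, a), (p, 10, n), (r, 21, d), (r, 6, z), (z, 6, r)}
π_{G, E2} gives {(10, a), (10, n), (10, p), (21, d), (21, r), (6, r), (6, z)} (3 duplicate(s) eliminated).

{(10, a), (10, n), (10, p), (21, d), (21, r), (6, r), (6, z)}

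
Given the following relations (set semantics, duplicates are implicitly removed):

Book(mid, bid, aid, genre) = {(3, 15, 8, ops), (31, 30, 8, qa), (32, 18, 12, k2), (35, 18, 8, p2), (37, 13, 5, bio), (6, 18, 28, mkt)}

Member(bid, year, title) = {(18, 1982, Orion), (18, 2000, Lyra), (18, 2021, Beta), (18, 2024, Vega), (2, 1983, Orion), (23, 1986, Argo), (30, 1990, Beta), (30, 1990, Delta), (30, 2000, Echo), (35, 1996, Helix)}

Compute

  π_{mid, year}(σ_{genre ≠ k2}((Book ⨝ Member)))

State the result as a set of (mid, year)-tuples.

{(31, 1990), (31, 2000), (35, 1982), (35, 2000), (35, 2021), (35, 2024), (6, 1982), (6, 2000), (6, 2021), (6, 2024)}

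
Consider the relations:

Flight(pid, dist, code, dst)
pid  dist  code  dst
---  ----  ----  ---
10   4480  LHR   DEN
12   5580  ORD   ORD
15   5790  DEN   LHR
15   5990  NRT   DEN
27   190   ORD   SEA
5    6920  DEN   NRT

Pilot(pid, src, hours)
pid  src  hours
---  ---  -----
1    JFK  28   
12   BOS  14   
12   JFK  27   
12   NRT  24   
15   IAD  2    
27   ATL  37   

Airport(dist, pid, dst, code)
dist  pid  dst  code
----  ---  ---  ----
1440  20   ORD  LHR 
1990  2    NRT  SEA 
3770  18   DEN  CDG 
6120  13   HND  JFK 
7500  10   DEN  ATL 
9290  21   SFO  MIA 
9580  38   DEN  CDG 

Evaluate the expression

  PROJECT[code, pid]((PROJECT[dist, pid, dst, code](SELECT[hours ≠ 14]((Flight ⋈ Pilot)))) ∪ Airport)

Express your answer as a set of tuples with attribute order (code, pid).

{(ATL, 10), (CDG, 18), (CDG, 38), (DEN, 15), (JFK, 13), (LHR, 20), (MIA, 21), (NRT, 15), (ORD, 12), (ORD, 27), (SEA, 2)}

Natural join on pid: {(12, 5580, ORD, ORD, BOS, 14), (12, 5580, ORD, ORD, JFK, 27), (12, 5580, ORD, ORD, NRT, 24), (15, 5790, DEN, LHR, IAD, 2), (15, 5990, NRT, DEN, IAD, 2), (27, 190, ORD, SEA, ATL, 37)}
Selection hours ≠ 14: {(12, 5580, ORD, ORD, JFK, 27), (12, 5580, ORD, ORD, NRT, 24), (15, 5790, DEN, LHR, IAD, 2), (15, 5990, NRT, DEN, IAD, 2), (27, 190, ORD, SEA, ATL, 37)}
π_{dist, pid, dst, code} gives {(190, 27, SEA, ORD), (5580, 12, ORD, ORD), (5790, 15, LHR, DEN), (5990, 15, DEN, NRT)} (1 duplicate(s) eliminated).
Taking the union: {(1440, 20, ORD, LHR), (190, 27, SEA, ORD), (1990, 2, NRT, SEA), (3770, 18, DEN, CDG), (5580, 12, ORD, ORD), (5790, 15, LHR, DEN), (5990, 15, DEN, NRT), (6120, 13, HND, JFK), (7500, 10, DEN, ATL), (9290, 21, SFO, MIA), (9580, 38, DEN, CDG)}
π_{code, pid} gives {(ATL, 10), (CDG, 18), (CDG, 38), (DEN, 15), (JFK, 13), (LHR, 20), (MIA, 21), (NRT, 15), (ORD, 12), (ORD, 27), (SEA, 2)}.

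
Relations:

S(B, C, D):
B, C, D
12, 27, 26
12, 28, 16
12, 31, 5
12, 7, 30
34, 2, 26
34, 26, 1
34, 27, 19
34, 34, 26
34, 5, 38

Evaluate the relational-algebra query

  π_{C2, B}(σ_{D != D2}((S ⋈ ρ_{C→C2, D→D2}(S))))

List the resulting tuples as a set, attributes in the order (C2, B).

ρ[C→C2, D→D2]: schema becomes (B, C2, D2); tuples unchanged.
S ⋈ ρ_{C→C2, D→D2}(S) (natural join on B): {(12, 27, 26, 27, 26), (12, 27, 26, 28, 16), (12, 27, 26, 31, 5), (12, 27, 26, 7, 30), (12, 28, 16, 27, 26), (12, 28, 16, 28, 16), (12, 28, 16, 31, 5), (12, 28, 16, 7, 30), (12, 31, 5, 27, 26), (12, 31, 5, 28, 16), (12, 31, 5, 31, 5), (12, 31, 5, 7, 30), (12, 7, 30, 27, 26), (12, 7, 30, 28, 16), (12, 7, 30, 31, 5), (12, 7, 30, 7, 30), (34, 2, 26, 2, 26), (34, 2, 26, 26, 1), (34, 2, 26, 27, 19), (34, 2, 26, 34, 26), (34, 2, 26, 5, 38), (34, 26, 1, 2, 26), (34, 26, 1, 26, 1), (34, 26, 1, 27, 19), (34, 26, 1, 34, 26), (34, 26, 1, 5, 38), (34, 27, 19, 2, 26), (34, 27, 19, 26, 1), (34, 27, 19, 27, 19), (34, 27, 19, 34, 26), (34, 27, 19, 5, 38), (34, 34, 26, 2, 26), (34, 34, 26, 26, 1), (34, 34, 26, 27, 19), (34, 34, 26, 34, 26), (34, 34, 26, 5, 38), (34, 5, 38, 2, 26), (34, 5, 38, 26, 1), (34, 5, 38, 27, 19), (34, 5, 38, 34, 26), (34, 5, 38, 5, 38)}
Filtering on D != D2 leaves {(12, 27, 26, 28, 16), (12, 27, 26, 31, 5), (12, 27, 26, 7, 30), (12, 28, 16, 27, 26), (12, 28, 16, 31, 5), (12, 28, 16, 7, 30), (12, 31, 5, 27, 26), (12, 31, 5, 28, 16), (12, 31, 5, 7, 30), (12, 7, 30, 27, 26), (12, 7, 30, 28, 16), (12, 7, 30, 31, 5), (34, 2, 26, 26, 1), (34, 2, 26, 27, 19), (34, 2, 26, 5, 38), (34, 26, 1, 2, 26), (34, 26, 1, 27, 19), (34, 26, 1, 34, 26), (34, 26, 1, 5, 38), (34, 27, 19, 2, 26), (34, 27, 19, 26, 1), (34, 27, 19, 34, 26), (34, 27, 19, 5, 38), (34, 34, 26, 26, 1), (34, 34, 26, 27, 19), (34, 34, 26, 5, 38), (34, 5, 38, 2, 26), (34, 5, 38, 26, 1), (34, 5, 38, 27, 19), (34, 5, 38, 34, 26)}.
Projecting to C2, B (21 duplicate(s) eliminated): {(2, 34), (26, 34), (27, 12), (27, 34), (28, 12), (31, 12), (34, 34), (5, 34), (7, 12)}

{(2, 34), (26, 34), (27, 12), (27, 34), (28, 12), (31, 12), (34, 34), (5, 34), (7, 12)}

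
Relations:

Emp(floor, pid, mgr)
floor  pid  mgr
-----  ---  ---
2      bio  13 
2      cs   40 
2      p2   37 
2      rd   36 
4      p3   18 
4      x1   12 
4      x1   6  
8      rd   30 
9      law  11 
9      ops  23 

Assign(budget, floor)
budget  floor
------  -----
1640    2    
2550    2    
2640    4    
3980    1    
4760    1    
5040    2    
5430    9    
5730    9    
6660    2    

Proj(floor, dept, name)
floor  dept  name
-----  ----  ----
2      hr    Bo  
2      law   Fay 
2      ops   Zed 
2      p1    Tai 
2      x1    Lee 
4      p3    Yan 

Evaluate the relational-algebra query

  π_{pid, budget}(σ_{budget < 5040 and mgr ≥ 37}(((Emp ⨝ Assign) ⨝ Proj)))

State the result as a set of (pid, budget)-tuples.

{(cs, 1640), (cs, 2550), (p2, 1640), (p2, 2550)}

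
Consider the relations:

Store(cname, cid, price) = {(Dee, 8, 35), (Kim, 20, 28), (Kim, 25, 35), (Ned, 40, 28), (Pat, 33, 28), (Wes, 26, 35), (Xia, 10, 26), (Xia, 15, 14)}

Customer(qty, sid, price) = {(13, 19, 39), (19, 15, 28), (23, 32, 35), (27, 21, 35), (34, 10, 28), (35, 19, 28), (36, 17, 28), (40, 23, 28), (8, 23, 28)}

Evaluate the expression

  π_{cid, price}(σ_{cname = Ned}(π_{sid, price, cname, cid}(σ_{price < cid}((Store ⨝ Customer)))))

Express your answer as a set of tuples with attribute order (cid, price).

{(40, 28)}

Joining Store and Customer on price yields {(Dee, 8, 35, 23, 32), (Dee, 8, 35, 27, 21), (Kim, 20, 28, 19, 15), (Kim, 20, 28, 34, 10), (Kim, 20, 28, 35, 19), (Kim, 20, 28, 36, 17), (Kim, 20, 28, 40, 23), (Kim, 20, 28, 8, 23), (Kim, 25, 35, 23, 32), (Kim, 25, 35, 27, 21), (Ned, 40, 28, 19, 15), (Ned, 40, 28, 34, 10), (Ned, 40, 28, 35, 19), (Ned, 40, 28, 36, 17), (Ned, 40, 28, 40, 23), (Ned, 40, 28, 8, 23), (Pat, 33, 28, 19, 15), (Pat, 33, 28, 34, 10), (Pat, 33, 28, 35, 19), (Pat, 33, 28, 36, 17), (Pat, 33, 28, 40, 23), (Pat, 33, 28, 8, 23), (Wes, 26, 35, 23, 32), (Wes, 26, 35, 27, 21)}.
Apply σ_{price < cid}; surviving tuples: {(Ned, 40, 28, 19, 15), (Ned, 40, 28, 34, 10), (Ned, 40, 28, 35, 19), (Ned, 40, 28, 36, 17), (Ned, 40, 28, 40, 23), (Ned, 40, 28, 8, 23), (Pat, 33, 28, 19, 15), (Pat, 33, 28, 34, 10), (Pat, 33, 28, 35, 19), (Pat, 33, 28, 36, 17), (Pat, 33, 28, 40, 23), (Pat, 33, 28, 8, 23)}
π[sid, price, cname, cid]: project onto (sid, price, cname, cid) (2 duplicate(s) eliminated) → {(10, 28, Ned, 40), (10, 28, Pat, 33), (15, 28, Ned, 40), (15, 28, Pat, 33), (17, 28, Ned, 40), (17, 28, Pat, 33), (19, 28, Ned, 40), (19, 28, Pat, 33), (23, 28, Ned, 40), (23, 28, Pat, 33)}
Apply σ_{cname = Ned}; surviving tuples: {(10, 28, Ned, 40), (15, 28, Ned, 40), (17, 28, Ned, 40), (19, 28, Ned, 40), (23, 28, Ned, 40)}
π[cid, price]: project onto (cid, price) (4 duplicate(s) eliminated) → {(40, 28)}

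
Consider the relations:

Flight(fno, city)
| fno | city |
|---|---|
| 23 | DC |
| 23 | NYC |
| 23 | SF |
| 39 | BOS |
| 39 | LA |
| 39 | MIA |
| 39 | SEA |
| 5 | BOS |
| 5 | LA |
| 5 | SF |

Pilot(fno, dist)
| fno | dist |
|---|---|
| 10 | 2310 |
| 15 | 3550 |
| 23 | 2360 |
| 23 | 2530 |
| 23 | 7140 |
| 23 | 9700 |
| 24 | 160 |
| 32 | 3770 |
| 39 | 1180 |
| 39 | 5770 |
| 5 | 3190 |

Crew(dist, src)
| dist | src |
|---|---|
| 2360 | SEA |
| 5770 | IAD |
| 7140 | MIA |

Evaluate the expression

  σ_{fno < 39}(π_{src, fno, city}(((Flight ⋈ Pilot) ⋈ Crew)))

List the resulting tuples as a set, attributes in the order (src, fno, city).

Joining Flight and Pilot on fno yields {(23, DC, 2360), (23, DC, 2530), (23, DC, 7140), (23, DC, 9700), (23, NYC, 2360), (23, NYC, 2530), (23, NYC, 7140), (23, NYC, 9700), (23, SF, 2360), (23, SF, 2530), (23, SF, 7140), (23, SF, 9700), (39, BOS, 1180), (39, BOS, 5770), (39, LA, 1180), (39, LA, 5770), (39, MIA, 1180), (39, MIA, 5770), (39, SEA, 1180), (39, SEA, 5770), (5, BOS, 3190), (5, LA, 3190), (5, SF, 3190)}.
Joining (Flight ⋈ Pilot) and Crew on dist yields {(23, DC, 2360, SEA), (23, DC, 7140, MIA), (23, NYC, 2360, SEA), (23, NYC, 7140, MIA), (23, SF, 2360, SEA), (23, SF, 7140, MIA), (39, BOS, 5770, IAD), (39, LA, 5770, IAD), (39, MIA, 5770, IAD), (39, SEA, 5770, IAD)}.
Projecting to src, fno, city: {(IAD, 39, BOS), (IAD, 39, LA), (IAD, 39, MIA), (IAD, 39, SEA), (MIA, 23, DC), (MIA, 23, NYC), (MIA, 23, SF), (SEA, 23, DC), (SEA, 23, NYC), (SEA, 23, SF)}
σ[fno < 39]: keep tuples satisfying fno < 39 → {(MIA, 23, DC), (MIA, 23, NYC), (MIA, 23, SF), (SEA, 23, DC), (SEA, 23, NYC), (SEA, 23, SF)}

{(MIA, 23, DC), (MIA, 23, NYC), (MIA, 23, SF), (SEA, 23, DC), (SEA, 23, NYC), (SEA, 23, SF)}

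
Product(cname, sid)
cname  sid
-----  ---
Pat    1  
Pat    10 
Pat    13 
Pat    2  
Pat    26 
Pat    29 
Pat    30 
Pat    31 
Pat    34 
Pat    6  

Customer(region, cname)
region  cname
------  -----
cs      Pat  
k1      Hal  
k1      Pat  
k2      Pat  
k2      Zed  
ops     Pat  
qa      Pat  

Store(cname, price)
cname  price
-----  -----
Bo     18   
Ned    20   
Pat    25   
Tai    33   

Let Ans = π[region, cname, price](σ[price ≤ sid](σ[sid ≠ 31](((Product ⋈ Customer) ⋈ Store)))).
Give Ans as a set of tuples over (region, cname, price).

Joining Product and Customer on cname yields {(Pat, 1, cs), (Pat, 1, k1), (Pat, 1, k2), (Pat, 1, ops), (Pat, 1, qa), (Pat, 10, cs), (Pat, 10, k1), (Pat, 10, k2), (Pat, 10, ops), (Pat, 10, qa), (Pat, 13, cs), (Pat, 13, k1), (Pat, 13, k2), (Pat, 13, ops), (Pat, 13, qa), (Pat, 2, cs), (Pat, 2, k1), (Pat, 2, k2), (Pat, 2, ops), (Pat, 2, qa), (Pat, 26, cs), (Pat, 26, k1), (Pat, 26, k2), (Pat, 26, ops), (Pat, 26, qa), (Pat, 29, cs), (Pat, 29, k1), (Pat, 29, k2), (Pat, 29, ops), (Pat, 29, qa), (Pat, 30, cs), (Pat, 30, k1), (Pat, 30, k2), (Pat, 30, ops), (Pat, 30, qa), (Pat, 31, cs), (Pat, 31, k1), (Pat, 31, k2), (Pat, 31, ops), (Pat, 31, qa), (Pat, 34, cs), (Pat, 34, k1), (Pat, 34, k2), (Pat, 34, ops), (Pat, 34, qa), (Pat, 6, cs), (Pat, 6, k1), (Pat, 6, k2), (Pat, 6, ops), (Pat, 6, qa)}.
Joining (Product ⋈ Customer) and Store on cname yields {(Pat, 1, cs, 25), (Pat, 1, k1, 25), (Pat, 1, k2, 25), (Pat, 1, ops, 25), (Pat, 1, qa, 25), (Pat, 10, cs, 25), (Pat, 10, k1, 25), (Pat, 10, k2, 25), (Pat, 10, ops, 25), (Pat, 10, qa, 25), (Pat, 13, cs, 25), (Pat, 13, k1, 25), (Pat, 13, k2, 25), (Pat, 13, ops, 25), (Pat, 13, qa, 25), (Pat, 2, cs, 25), (Pat, 2, k1, 25), (Pat, 2, k2, 25), (Pat, 2, ops, 25), (Pat, 2, qa, 25), (Pat, 26, cs, 25), (Pat, 26, k1, 25), (Pat, 26, k2, 25), (Pat, 26, ops, 25), (Pat, 26, qa, 25), (Pat, 29, cs, 25), (Pat, 29, k1, 25), (Pat, 29, k2, 25), (Pat, 29, ops, 25), (Pat, 29, qa, 25), (Pat, 30, cs, 25), (Pat, 30, k1, 25), (Pat, 30, k2, 25), (Pat, 30, ops, 25), (Pat, 30, qa, 25), (Pat, 31, cs, 25), (Pat, 31, k1, 25), (Pat, 31, k2, 25), (Pat, 31, ops, 25), (Pat, 31, qa, 25), (Pat, 34, cs, 25), (Pat, 34, k1, 25), (Pat, 34, k2, 25), (Pat, 34, ops, 25), (Pat, 34, qa, 25), (Pat, 6, cs, 25), (Pat, 6, k1, 25), (Pat, 6, k2, 25), (Pat, 6, ops, 25), (Pat, 6, qa, 25)}.
Filtering on sid ≠ 31 leaves {(Pat, 1, cs, 25), (Pat, 1, k1, 25), (Pat, 1, k2, 25), (Pat, 1, ops, 25), (Pat, 1, qa, 25), (Pat, 10, cs, 25), (Pat, 10, k1, 25), (Pat, 10, k2, 25), (Pat, 10, ops, 25), (Pat, 10, qa, 25), (Pat, 13, cs, 25), (Pat, 13, k1, 25), (Pat, 13, k2, 25), (Pat, 13, ops, 25), (Pat, 13, qa, 25), (Pat, 2, cs, 25), (Pat, 2, k1, 25), (Pat, 2, k2, 25), (Pat, 2, ops, 25), (Pat, 2, qa, 25), (Pat, 26, cs, 25), (Pat, 26, k1, 25), (Pat, 26, k2, 25), (Pat, 26, ops, 25), (Pat, 26, qa, 25), (Pat, 29, cs, 25), (Pat, 29, k1, 25), (Pat, 29, k2, 25), (Pat, 29, ops, 25), (Pat, 29, qa, 25), (Pat, 30, cs, 25), (Pat, 30, k1, 25), (Pat, 30, k2, 25), (Pat, 30, ops, 25), (Pat, 30, qa, 25), (Pat, 34, cs, 25), (Pat, 34, k1, 25), (Pat, 34, k2, 25), (Pat, 34, ops, 25), (Pat, 34, qa, 25), (Pat, 6, cs, 25), (Pat, 6, k1, 25), (Pat, 6, k2, 25), (Pat, 6, ops, 25), (Pat, 6, qa, 25)}.
Filtering on price ≤ sid leaves {(Pat, 26, cs, 25), (Pat, 26, k1, 25), (Pat, 26, k2, 25), (Pat, 26, ops, 25), (Pat, 26, qa, 25), (Pat, 29, cs, 25), (Pat, 29, k1, 25), (Pat, 29, k2, 25), (Pat, 29, ops, 25), (Pat, 29, qa, 25), (Pat, 30, cs, 25), (Pat, 30, k1, 25), (Pat, 30, k2, 25), (Pat, 30, ops, 25), (Pat, 30, qa, 25), (Pat, 34, cs, 25), (Pat, 34, k1, 25), (Pat, 34, k2, 25), (Pat, 34, ops, 25), (Pat, 34, qa, 25)}.
Projecting to region, cname, price (15 duplicate(s) eliminated): {(cs, Pat, 25), (k1, Pat, 25), (k2, Pat, 25), (ops, Pat, 25), (qa, Pat, 25)}

{(cs, Pat, 25), (k1, Pat, 25), (k2, Pat, 25), (ops, Pat, 25), (qa, Pat, 25)}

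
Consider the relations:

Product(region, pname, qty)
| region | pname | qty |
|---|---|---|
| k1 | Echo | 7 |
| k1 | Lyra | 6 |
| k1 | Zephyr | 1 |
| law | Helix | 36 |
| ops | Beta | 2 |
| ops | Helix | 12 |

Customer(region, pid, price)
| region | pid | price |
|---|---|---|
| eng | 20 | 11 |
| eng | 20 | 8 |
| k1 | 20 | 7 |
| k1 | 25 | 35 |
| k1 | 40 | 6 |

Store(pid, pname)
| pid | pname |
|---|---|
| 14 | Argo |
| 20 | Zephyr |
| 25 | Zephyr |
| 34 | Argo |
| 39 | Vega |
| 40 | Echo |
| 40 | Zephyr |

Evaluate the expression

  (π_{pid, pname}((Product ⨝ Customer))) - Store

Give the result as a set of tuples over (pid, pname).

Joining Product and Customer on region yields {(k1, Echo, 7, 20, 7), (k1, Echo, 7, 25, 35), (k1, Echo, 7, 40, 6), (k1, Lyra, 6, 20, 7), (k1, Lyra, 6, 25, 35), (k1, Lyra, 6, 40, 6), (k1, Zephyr, 1, 20, 7), (k1, Zephyr, 1, 25, 35), (k1, Zephyr, 1, 40, 6)}.
Projecting to pid, pname: {(20, Echo), (20, Lyra), (20, Zephyr), (25, Echo), (25, Lyra), (25, Zephyr), (40, Echo), (40, Lyra), (40, Zephyr)}
Difference: {(20, Echo), (20, Lyra), (20, Zephyr), (25, Echo), (25, Lyra), (25, Zephyr), (40, Echo), (40, Lyra), (40, Zephyr)} with {(14, Argo), (20, Zephyr), (25, Zephyr), (34, Argo), (39, Vega), (40, Echo), (40, Zephyr)} → {(20, Echo), (20, Lyra), (25, Echo), (25, Lyra), (40, Lyra)}

{(20, Echo), (20, Lyra), (25, Echo), (25, Lyra), (40, Lyra)}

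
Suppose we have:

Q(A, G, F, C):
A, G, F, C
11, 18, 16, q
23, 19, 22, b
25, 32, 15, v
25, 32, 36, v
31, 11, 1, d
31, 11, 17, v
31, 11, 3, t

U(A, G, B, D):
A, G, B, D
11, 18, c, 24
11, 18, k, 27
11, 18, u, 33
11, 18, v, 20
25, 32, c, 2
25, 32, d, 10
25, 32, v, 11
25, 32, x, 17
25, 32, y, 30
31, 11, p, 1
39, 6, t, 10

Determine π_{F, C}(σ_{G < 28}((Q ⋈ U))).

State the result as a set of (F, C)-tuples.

{(1, d), (16, q), (17, v), (3, t)}

Q ⋈ U (natural join on A, G): {(11, 18, 16, q, c, 24), (11, 18, 16, q, k, 27), (11, 18, 16, q, u, 33), (11, 18, 16, q, v, 20), (25, 32, 15, v, c, 2), (25, 32, 15, v, d, 10), (25, 32, 15, v, v, 11), (25, 32, 15, v, x, 17), (25, 32, 15, v, y, 30), (25, 32, 36, v, c, 2), (25, 32, 36, v, d, 10), (25, 32, 36, v, v, 11), (25, 32, 36, v, x, 17), (25, 32, 36, v, y, 30), (31, 11, 1, d, p, 1), (31, 11, 17, v, p, 1), (31, 11, 3, t, p, 1)}
σ[G < 28]: keep tuples satisfying G < 28 → {(11, 18, 16, q, c, 24), (11, 18, 16, q, k, 27), (11, 18, 16, q, u, 33), (11, 18, 16, q, v, 20), (31, 11, 1, d, p, 1), (31, 11, 17, v, p, 1), (31, 11, 3, t, p, 1)}
π[F, C]: project onto (F, C) (3 duplicate(s) eliminated) → {(1, d), (16, q), (17, v), (3, t)}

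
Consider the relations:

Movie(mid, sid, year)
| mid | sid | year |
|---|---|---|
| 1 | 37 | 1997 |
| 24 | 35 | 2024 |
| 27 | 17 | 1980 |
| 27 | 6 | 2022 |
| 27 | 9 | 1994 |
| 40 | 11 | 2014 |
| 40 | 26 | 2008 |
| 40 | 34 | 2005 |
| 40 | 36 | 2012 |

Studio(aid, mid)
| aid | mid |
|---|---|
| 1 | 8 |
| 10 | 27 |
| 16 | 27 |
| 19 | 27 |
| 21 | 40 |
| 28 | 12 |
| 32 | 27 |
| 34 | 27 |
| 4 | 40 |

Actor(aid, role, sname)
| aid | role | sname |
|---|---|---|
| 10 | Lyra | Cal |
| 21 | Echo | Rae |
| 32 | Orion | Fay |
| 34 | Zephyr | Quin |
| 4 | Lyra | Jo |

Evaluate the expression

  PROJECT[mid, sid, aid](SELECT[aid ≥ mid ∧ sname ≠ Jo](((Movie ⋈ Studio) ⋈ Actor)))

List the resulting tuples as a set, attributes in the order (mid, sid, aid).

Natural join on mid: {(27, 17, 1980, 10), (27, 17, 1980, 16), (27, 17, 1980, 19), (27, 17, 1980, 32), (27, 17, 1980, 34), (27, 6, 2022, 10), (27, 6, 2022, 16), (27, 6, 2022, 19), (27, 6, 2022, 32), (27, 6, 2022, 34), (27, 9, 1994, 10), (27, 9, 1994, 16), (27, 9, 1994, 19), (27, 9, 1994, 32), (27, 9, 1994, 34), (40, 11, 2014, 21), (40, 11, 2014, 4), (40, 26, 2008, 21), (40, 26, 2008, 4), (40, 34, 2005, 21), (40, 34, 2005, 4), (40, 36, 2012, 21), (40, 36, 2012, 4)}
Natural join on aid: {(27, 17, 1980, 10, Lyra, Cal), (27, 17, 1980, 32, Orion, Fay), (27, 17, 1980, 34, Zephyr, Quin), (27, 6, 2022, 10, Lyra, Cal), (27, 6, 2022, 32, Orion, Fay), (27, 6, 2022, 34, Zephyr, Quin), (27, 9, 1994, 10, Lyra, Cal), (27, 9, 1994, 32, Orion, Fay), (27, 9, 1994, 34, Zephyr, Quin), (40, 11, 2014, 21, Echo, Rae), (40, 11, 2014, 4, Lyra, Jo), (40, 26, 2008, 21, Echo, Rae), (40, 26, 2008, 4, Lyra, Jo), (40, 34, 2005, 21, Echo, Rae), (40, 34, 2005, 4, Lyra, Jo), (40, 36, 2012, 21, Echo, Rae), (40, 36, 2012, 4, Lyra, Jo)}
Filtering on aid ≥ mid ∧ sname ≠ Jo leaves {(27, 17, 1980, 32, Orion, Fay), (27, 17, 1980, 34, Zephyr, Quin), (27, 6, 2022, 32, Orion, Fay), (27, 6, 2022, 34, Zephyr, Quin), (27, 9, 1994, 32, Orion, Fay), (27, 9, 1994, 34, Zephyr, Quin)}.
Keep only column(s) mid, sid, aid: {(27, 17, 32), (27, 17, 34), (27, 6, 32), (27, 6, 34), (27, 9, 32), (27, 9, 34)}

{(27, 17, 32), (27, 17, 34), (27, 6, 32), (27, 6, 34), (27, 9, 32), (27, 9, 34)}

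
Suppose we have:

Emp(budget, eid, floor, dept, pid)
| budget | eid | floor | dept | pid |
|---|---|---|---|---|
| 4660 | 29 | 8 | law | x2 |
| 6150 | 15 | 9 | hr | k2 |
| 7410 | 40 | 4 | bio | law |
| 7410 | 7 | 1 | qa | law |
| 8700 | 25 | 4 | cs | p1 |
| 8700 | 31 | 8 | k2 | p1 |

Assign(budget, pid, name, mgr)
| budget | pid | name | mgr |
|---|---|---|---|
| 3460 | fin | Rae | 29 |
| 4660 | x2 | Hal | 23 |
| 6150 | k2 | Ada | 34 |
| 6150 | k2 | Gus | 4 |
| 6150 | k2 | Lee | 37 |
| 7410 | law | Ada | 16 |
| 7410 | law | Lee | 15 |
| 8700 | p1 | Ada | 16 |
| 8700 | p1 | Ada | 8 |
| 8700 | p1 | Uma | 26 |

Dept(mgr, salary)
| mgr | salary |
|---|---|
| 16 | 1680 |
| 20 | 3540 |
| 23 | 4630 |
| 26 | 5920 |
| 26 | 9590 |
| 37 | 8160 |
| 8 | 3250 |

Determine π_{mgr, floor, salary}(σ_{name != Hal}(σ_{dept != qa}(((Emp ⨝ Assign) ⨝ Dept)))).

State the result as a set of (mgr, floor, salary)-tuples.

Joining Emp and Assign on budget, pid yields {(4660, 29, 8, law, x2, Hal, 23), (6150, 15, 9, hr, k2, Ada, 34), (6150, 15, 9, hr, k2, Gus, 4), (6150, 15, 9, hr, k2, Lee, 37), (7410, 40, 4, bio, law, Ada, 16), (7410, 40, 4, bio, law, Lee, 15), (7410, 7, 1, qa, law, Ada, 16), (7410, 7, 1, qa, law, Lee, 15), (8700, 25, 4, cs, p1, Ada, 16), (8700, 25, 4, cs, p1, Ada, 8), (8700, 25, 4, cs, p1, Uma, 26), (8700, 31, 8, k2, p1, Ada, 16), (8700, 31, 8, k2, p1, Ada, 8), (8700, 31, 8, k2, p1, Uma, 26)}.
Joining (Emp ⨝ Assign) and Dept on mgr yields {(4660, 29, 8, law, x2, Hal, 23, 4630), (6150, 15, 9, hr, k2, Lee, 37, 8160), (7410, 40, 4, bio, law, Ada, 16, 1680), (7410, 7, 1, qa, law, Ada, 16, 1680), (8700, 25, 4, cs, p1, Ada, 16, 1680), (8700, 25, 4, cs, p1, Ada, 8, 3250), (8700, 25, 4, cs, p1, Uma, 26, 5920), (8700, 25, 4, cs, p1, Uma, 26, 9590), (8700, 31, 8, k2, p1, Ada, 16, 1680), (8700, 31, 8, k2, p1, Ada, 8, 3250), (8700, 31, 8, k2, p1, Uma, 26, 5920), (8700, 31, 8, k2, p1, Uma, 26, 9590)}.
Filtering on dept != qa leaves {(4660, 29, 8, law, x2, Hal, 23, 4630), (6150, 15, 9, hr, k2, Lee, 37, 8160), (7410, 40, 4, bio, law, Ada, 16, 1680), (8700, 25, 4, cs, p1, Ada, 16, 1680), (8700, 25, 4, cs, p1, Ada, 8, 3250), (8700, 25, 4, cs, p1, Uma, 26, 5920), (8700, 25, 4, cs, p1, Uma, 26, 9590), (8700, 31, 8, k2, p1, Ada, 16, 1680), (8700, 31, 8, k2, p1, Ada, 8, 3250), (8700, 31, 8, k2, p1, Uma, 26, 5920), (8700, 31, 8, k2, p1, Uma, 26, 9590)}.
Filtering on name != Hal leaves {(6150, 15, 9, hr, k2, Lee, 37, 8160), (7410, 40, 4, bio, law, Ada, 16, 1680), (8700, 25, 4, cs, p1, Ada, 16, 1680), (8700, 25, 4, cs, p1, Ada, 8, 3250), (8700, 25, 4, cs, p1, Uma, 26, 5920), (8700, 25, 4, cs, p1, Uma, 26, 9590), (8700, 31, 8, k2, p1, Ada, 16, 1680), (8700, 31, 8, k2, p1, Ada, 8, 3250), (8700, 31, 8, k2, p1, Uma, 26, 5920), (8700, 31, 8, k2, p1, Uma, 26, 9590)}.
Projecting to mgr, floor, salary (1 duplicate(s) eliminated): {(16, 4, 1680), (16, 8, 1680), (26, 4, 5920), (26, 4, 9590), (26, 8, 5920), (26, 8, 9590), (37, 9, 8160), (8, 4, 3250), (8, 8, 3250)}

{(16, 4, 1680), (16, 8, 1680), (26, 4, 5920), (26, 4, 9590), (26, 8, 5920), (26, 8, 9590), (37, 9, 8160), (8, 4, 3250), (8, 8, 3250)}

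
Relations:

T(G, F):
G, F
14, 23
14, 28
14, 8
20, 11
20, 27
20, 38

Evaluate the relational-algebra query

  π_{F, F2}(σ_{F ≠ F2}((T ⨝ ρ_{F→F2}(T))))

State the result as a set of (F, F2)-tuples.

{(11, 27), (11, 38), (23, 28), (23, 8), (27, 11), (27, 38), (28, 23), (28, 8), (38, 11), (38, 27), (8, 23), (8, 28)}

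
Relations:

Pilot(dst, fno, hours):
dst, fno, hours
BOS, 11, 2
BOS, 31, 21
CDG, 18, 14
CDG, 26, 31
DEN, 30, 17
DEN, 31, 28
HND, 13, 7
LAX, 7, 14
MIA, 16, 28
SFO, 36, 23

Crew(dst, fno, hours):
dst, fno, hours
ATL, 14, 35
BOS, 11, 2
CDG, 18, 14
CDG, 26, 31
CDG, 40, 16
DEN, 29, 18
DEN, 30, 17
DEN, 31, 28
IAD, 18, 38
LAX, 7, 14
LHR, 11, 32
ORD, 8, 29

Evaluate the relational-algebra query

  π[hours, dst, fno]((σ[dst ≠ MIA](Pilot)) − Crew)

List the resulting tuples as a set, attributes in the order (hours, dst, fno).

{(21, BOS, 31), (23, SFO, 36), (7, HND, 13)}

σ[dst ≠ MIA]: keep tuples satisfying dst ≠ MIA → {(BOS, 11, 2), (BOS, 31, 21), (CDG, 18, 14), (CDG, 26, 31), (DEN, 30, 17), (DEN, 31, 28), (HND, 13, 7), (LAX, 7, 14), (SFO, 36, 23)}
Taking the difference: {(BOS, 31, 21), (HND, 13, 7), (SFO, 36, 23)}
Projecting to hours, dst, fno: {(21, BOS, 31), (23, SFO, 36), (7, HND, 13)}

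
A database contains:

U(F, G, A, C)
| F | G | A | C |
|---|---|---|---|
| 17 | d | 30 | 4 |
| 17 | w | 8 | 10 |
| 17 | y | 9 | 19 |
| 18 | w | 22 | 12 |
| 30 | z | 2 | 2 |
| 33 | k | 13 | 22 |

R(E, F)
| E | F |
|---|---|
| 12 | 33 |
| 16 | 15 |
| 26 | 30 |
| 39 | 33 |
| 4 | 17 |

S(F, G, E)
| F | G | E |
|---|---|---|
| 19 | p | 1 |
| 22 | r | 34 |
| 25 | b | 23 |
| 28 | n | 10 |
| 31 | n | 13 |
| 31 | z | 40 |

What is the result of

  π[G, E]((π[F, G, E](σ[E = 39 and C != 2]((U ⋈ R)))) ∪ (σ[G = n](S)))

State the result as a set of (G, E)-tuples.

Natural join on F: {(17, d, 30, 4, 4), (17, w, 8, 10, 4), (17, y, 9, 19, 4), (30, z, 2, 2, 26), (33, k, 13, 22, 12), (33, k, 13, 22, 39)}
σ[E = 39 and C != 2]: keep tuples satisfying E = 39 and C != 2 → {(33, k, 13, 22, 39)}
π[F, G, E]: project onto (F, G, E) → {(33, k, 39)}
σ[G = n]: keep tuples satisfying G = n → {(28, n, 10), (31, n, 13)}
Set union of the two operands is {(28, n, 10), (31, n, 13), (33, k, 39)}.
π[G, E]: project onto (G, E) → {(k, 39), (n, 10), (n, 13)}

{(k, 39), (n, 10), (n, 13)}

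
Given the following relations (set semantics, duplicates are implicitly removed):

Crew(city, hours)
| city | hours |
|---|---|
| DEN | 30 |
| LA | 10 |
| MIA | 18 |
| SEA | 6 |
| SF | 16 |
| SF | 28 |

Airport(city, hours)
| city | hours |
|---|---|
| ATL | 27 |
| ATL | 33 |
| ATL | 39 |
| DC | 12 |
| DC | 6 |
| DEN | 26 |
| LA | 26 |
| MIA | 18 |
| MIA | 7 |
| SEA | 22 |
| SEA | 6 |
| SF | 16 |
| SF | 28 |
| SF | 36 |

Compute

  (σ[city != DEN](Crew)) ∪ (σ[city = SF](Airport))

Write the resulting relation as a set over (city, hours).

{(LA, 10), (MIA, 18), (SEA, 6), (SF, 16), (SF, 28), (SF, 36)}

Apply σ_{city != DEN}; surviving tuples: {(LA, 10), (MIA, 18), (SEA, 6), (SF, 16), (SF, 28)}
Apply σ_{city = SF}; surviving tuples: {(SF, 16), (SF, 28), (SF, 36)}
Union: {(LA, 10), (MIA, 18), (SEA, 6), (SF, 16), (SF, 28)} with {(SF, 16), (SF, 28), (SF, 36)} → {(LA, 10), (MIA, 18), (SEA, 6), (SF, 16), (SF, 28), (SF, 36)}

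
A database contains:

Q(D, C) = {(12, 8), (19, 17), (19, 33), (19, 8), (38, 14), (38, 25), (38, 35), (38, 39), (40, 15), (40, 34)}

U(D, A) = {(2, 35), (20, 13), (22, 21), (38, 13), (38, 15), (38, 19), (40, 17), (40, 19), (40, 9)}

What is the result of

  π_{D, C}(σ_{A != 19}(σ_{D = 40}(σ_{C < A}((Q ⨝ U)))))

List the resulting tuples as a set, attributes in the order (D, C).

Q ⋈ U (natural join on D): {(38, 14, 13), (38, 14, 15), (38, 14, 19), (38, 25, 13), (38, 25, 15), (38, 25, 19), (38, 35, 13), (38, 35, 15), (38, 35, 19), (38, 39, 13), (38, 39, 15), (38, 39, 19), (40, 15, 17), (40, 15, 19), (40, 15, 9), (40, 34, 17), (40, 34, 19), (40, 34, 9)}
Apply σ_{C < A}; surviving tuples: {(38, 14, 15), (38, 14, 19), (40, 15, 17), (40, 15, 19)}
Apply σ_{D = 40}; surviving tuples: {(40, 15, 17), (40, 15, 19)}
Apply σ_{A != 19}; surviving tuples: {(40, 15, 17)}
Projecting to D, C: {(40, 15)}

{(40, 15)}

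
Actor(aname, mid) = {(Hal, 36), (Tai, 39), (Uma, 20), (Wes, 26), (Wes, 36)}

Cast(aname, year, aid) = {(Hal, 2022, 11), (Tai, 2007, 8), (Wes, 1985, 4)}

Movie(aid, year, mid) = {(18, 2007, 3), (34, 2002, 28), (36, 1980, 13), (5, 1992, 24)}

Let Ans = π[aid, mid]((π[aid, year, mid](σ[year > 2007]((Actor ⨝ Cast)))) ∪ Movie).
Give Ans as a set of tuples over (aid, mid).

Actor ⋈ Cast (natural join on aname): {(Hal, 36, 2022, 11), (Tai, 39, 2007, 8), (Wes, 26, 1985, 4), (Wes, 36, 1985, 4)}
σ[year > 2007]: keep tuples satisfying year > 2007 → {(Hal, 36, 2022, 11)}
Keep only column(s) aid, year, mid: {(11, 2022, 36)}
Set union of the two operands is {(11, 2022, 36), (18, 2007, 3), (34, 2002, 28), (36, 1980, 13), (5, 1992, 24)}.
Keep only column(s) aid, mid: {(11, 36), (18, 3), (34, 28), (36, 13), (5, 24)}

{(11, 36), (18, 3), (34, 28), (36, 13), (5, 24)}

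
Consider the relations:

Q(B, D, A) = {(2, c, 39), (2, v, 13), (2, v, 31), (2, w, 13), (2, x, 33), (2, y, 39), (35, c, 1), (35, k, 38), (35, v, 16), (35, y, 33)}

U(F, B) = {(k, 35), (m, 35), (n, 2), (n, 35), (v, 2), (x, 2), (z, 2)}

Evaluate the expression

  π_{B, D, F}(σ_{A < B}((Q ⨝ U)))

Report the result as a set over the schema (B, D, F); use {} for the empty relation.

{(35, c, k), (35, c, m), (35, c, n), (35, v, k), (35, v, m), (35, v, n), (35, y, k), (35, y, m), (35, y, n)}

Joining Q and U on B yields {(2, c, 39, n), (2, c, 39, v), (2, c, 39, x), (2, c, 39, z), (2, v, 13, n), (2, v, 13, v), (2, v, 13, x), (2, v, 13, z), (2, v, 31, n), (2, v, 31, v), (2, v, 31, x), (2, v, 31, z), (2, w, 13, n), (2, w, 13, v), (2, w, 13, x), (2, w, 13, z), (2, x, 33, n), (2, x, 33, v), (2, x, 33, x), (2, x, 33, z), (2, y, 39, n), (2, y, 39, v), (2, y, 39, x), (2, y, 39, z), (35, c, 1, k), (35, c, 1, m), (35, c, 1, n), (35, k, 38, k), (35, k, 38, m), (35, k, 38, n), (35, v, 16, k), (35, v, 16, m), (35, v, 16, n), (35, y, 33, k), (35, y, 33, m), (35, y, 33, n)}.
Filtering on A < B leaves {(35, c, 1, k), (35, c, 1, m), (35, c, 1, n), (35, v, 16, k), (35, v, 16, m), (35, v, 16, n), (35, y, 33, k), (35, y, 33, m), (35, y, 33, n)}.
π[B, D, F]: project onto (B, D, F) → {(35, c, k), (35, c, m), (35, c, n), (35, v, k), (35, v, m), (35, v, n), (35, y, k), (35, y, m), (35, y, n)}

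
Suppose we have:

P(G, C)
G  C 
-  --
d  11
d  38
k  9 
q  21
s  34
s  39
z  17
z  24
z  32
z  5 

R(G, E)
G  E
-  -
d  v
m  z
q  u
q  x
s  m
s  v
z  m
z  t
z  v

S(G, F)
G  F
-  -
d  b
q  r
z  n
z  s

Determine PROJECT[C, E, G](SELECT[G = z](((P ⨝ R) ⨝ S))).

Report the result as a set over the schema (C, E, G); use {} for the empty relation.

{(17, m, z), (17, t, z), (17, v, z), (24, m, z), (24, t, z), (24, v, z), (32, m, z), (32, t, z), (32, v, z), (5, m, z), (5, t, z), (5, v, z)}

Joining P and R on G yields {(d, 11, v), (d, 38, v), (q, 21, u), (q, 21, x), (s, 34, m), (s, 34, v), (s, 39, m), (s, 39, v), (z, 17, m), (z, 17, t), (z, 17, v), (z, 24, m), (z, 24, t), (z, 24, v), (z, 32, m), (z, 32, t), (z, 32, v), (z, 5, m), (z, 5, t), (z, 5, v)}.
Joining (P ⨝ R) and S on G yields {(d, 11, v, b), (d, 38, v, b), (q, 21, u, r), (q, 21, x, r), (z, 17, m, n), (z, 17, m, s), (z, 17, t, n), (z, 17, t, s), (z, 17, v, n), (z, 17, v, s), (z, 24, m, n), (z, 24, m, s), (z, 24, t, n), (z, 24, t, s), (z, 24, v, n), (z, 24, v, s), (z, 32, m, n), (z, 32, m, s), (z, 32, t, n), (z, 32, t, s), (z, 32, v, n), (z, 32, v, s), (z, 5, m, n), (z, 5, m, s), (z, 5, t, n), (z, 5, t, s), (z, 5, v, n), (z, 5, v, s)}.
Filtering on G = z leaves {(z, 17, m, n), (z, 17, m, s), (z, 17, t, n), (z, 17, t, s), (z, 17, v, n), (z, 17, v, s), (z, 24, m, n), (z, 24, m, s), (z, 24, t, n), (z, 24, t, s), (z, 24, v, n), (z, 24, v, s), (z, 32, m, n), (z, 32, m, s), (z, 32, t, n), (z, 32, t, s), (z, 32, v, n), (z, 32, v, s), (z, 5, m, n), (z, 5, m, s), (z, 5, t, n), (z, 5, t, s), (z, 5, v, n), (z, 5, v, s)}.
π_{C, E, G} gives {(17, m, z), (17, t, z), (17, v, z), (24, m, z), (24, t, z), (24, v, z), (32, m, z), (32, t, z), (32, v, z), (5, m, z), (5, t, z), (5, v, z)} (12 duplicate(s) eliminated).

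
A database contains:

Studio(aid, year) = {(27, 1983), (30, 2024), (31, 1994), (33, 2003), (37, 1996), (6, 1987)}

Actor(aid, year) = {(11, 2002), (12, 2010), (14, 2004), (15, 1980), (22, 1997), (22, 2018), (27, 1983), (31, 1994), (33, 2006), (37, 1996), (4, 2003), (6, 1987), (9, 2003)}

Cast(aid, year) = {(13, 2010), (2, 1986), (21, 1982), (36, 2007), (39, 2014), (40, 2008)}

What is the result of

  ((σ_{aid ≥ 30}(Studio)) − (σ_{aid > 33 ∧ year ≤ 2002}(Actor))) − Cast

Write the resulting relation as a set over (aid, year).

Apply σ_{aid ≥ 30}; surviving tuples: {(30, 2024), (31, 1994), (33, 2003), (37, 1996)}
Apply σ_{aid > 33 ∧ year ≤ 2002}; surviving tuples: {(37, 1996)}
Set difference of the two operands is {(30, 2024), (31, 1994), (33, 2003)}.
Set difference of the two operands is {(30, 2024), (31, 1994), (33, 2003)}.

{(30, 2024), (31, 1994), (33, 2003)}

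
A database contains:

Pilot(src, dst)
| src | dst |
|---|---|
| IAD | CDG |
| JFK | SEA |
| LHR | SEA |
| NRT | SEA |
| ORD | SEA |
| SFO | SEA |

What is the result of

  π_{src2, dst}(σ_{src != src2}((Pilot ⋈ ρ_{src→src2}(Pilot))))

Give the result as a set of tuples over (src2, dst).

ρ[src→src2]: schema becomes (src2, dst); tuples unchanged.
Pilot ⋈ ρ_{src→src2}(Pilot) (natural join on dst): {(IAD, CDG, IAD), (JFK, SEA, JFK), (JFK, SEA, LHR), (JFK, SEA, NRT), (JFK, SEA, ORD), (JFK, SEA, SFO), (LHR, SEA, JFK), (LHR, SEA, LHR), (LHR, SEA, NRT), (LHR, SEA, ORD), (LHR, SEA, SFO), (NRT, SEA, JFK), (NRT, SEA, LHR), (NRT, SEA, NRT), (NRT, SEA, ORD), (NRT, SEA, SFO), (ORD, SEA, JFK), (ORD, SEA, LHR), (ORD, SEA, NRT), (ORD, SEA, ORD), (ORD, SEA, SFO), (SFO, SEA, JFK), (SFO, SEA, LHR), (SFO, SEA, NRT), (SFO, SEA, ORD), (SFO, SEA, SFO)}
Apply σ_{src != src2}; surviving tuples: {(JFK, SEA, LHR), (JFK, SEA, NRT), (JFK, SEA, ORD), (JFK, SEA, SFO), (LHR, SEA, JFK), (LHR, SEA, NRT), (LHR, SEA, ORD), (LHR, SEA, SFO), (NRT, SEA, JFK), (NRT, SEA, LHR), (NRT, SEA, ORD), (NRT, SEA, SFO), (ORD, SEA, JFK), (ORD, SEA, LHR), (ORD, SEA, NRT), (ORD, SEA, SFO), (SFO, SEA, JFK), (SFO, SEA, LHR), (SFO, SEA, NRT), (SFO, SEA, ORD)}
π[src2, dst]: project onto (src2, dst) (15 duplicate(s) eliminated) → {(JFK, SEA), (LHR, SEA), (NRT, SEA), (ORD, SEA), (SFO, SEA)}

{(JFK, SEA), (LHR, SEA), (NRT, SEA), (ORD, SEA), (SFO, SEA)}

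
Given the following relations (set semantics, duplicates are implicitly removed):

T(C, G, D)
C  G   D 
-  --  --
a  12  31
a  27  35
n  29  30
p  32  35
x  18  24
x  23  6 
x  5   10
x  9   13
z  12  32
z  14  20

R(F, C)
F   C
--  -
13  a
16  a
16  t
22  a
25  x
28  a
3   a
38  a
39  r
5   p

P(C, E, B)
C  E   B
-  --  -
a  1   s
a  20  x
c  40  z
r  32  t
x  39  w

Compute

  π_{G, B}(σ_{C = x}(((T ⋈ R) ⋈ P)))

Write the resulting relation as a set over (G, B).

Joining T and R on C yields {(a, 12, 31, 13), (a, 12, 31, 16), (a, 12, 31, 22), (a, 12, 31, 28), (a, 12, 31, 3), (a, 12, 31, 38), (a, 27, 35, 13), (a, 27, 35, 16), (a, 27, 35, 22), (a, 27, 35, 28), (a, 27, 35, 3), (a, 27, 35, 38), (p, 32, 35, 5), (x, 18, 24, 25), (x, 23, 6, 25), (x, 5, 10, 25), (x, 9, 13, 25)}.
Joining (T ⋈ R) and P on C yields {(a, 12, 31, 13, 1, s), (a, 12, 31, 13, 20, x), (a, 12, 31, 16, 1, s), (a, 12, 31, 16, 20, x), (a, 12, 31, 22, 1, s), (a, 12, 31, 22, 20, x), (a, 12, 31, 28, 1, s), (a, 12, 31, 28, 20, x), (a, 12, 31, 3, 1, s), (a, 12, 31, 3, 20, x), (a, 12, 31, 38, 1, s), (a, 12, 31, 38, 20, x), (a, 27, 35, 13, 1, s), (a, 27, 35, 13, 20, x), (a, 27, 35, 16, 1, s), (a, 27, 35, 16, 20, x), (a, 27, 35, 22, 1, s), (a, 27, 35, 22, 20, x), (a, 27, 35, 28, 1, s), (a, 27, 35, 28, 20, x), (a, 27, 35, 3, 1, s), (a, 27, 35, 3, 20, x), (a, 27, 35, 38, 1, s), (a, 27, 35, 38, 20, x), (x, 18, 24, 25, 39, w), (x, 23, 6, 25, 39, w), (x, 5, 10, 25, 39, w), (x, 9, 13, 25, 39, w)}.
σ[C = x]: keep tuples satisfying C = x → {(x, 18, 24, 25, 39, w), (x, 23, 6, 25, 39, w), (x, 5, 10, 25, 39, w), (x, 9, 13, 25, 39, w)}
π[G, B]: project onto (G, B) → {(18, w), (23, w), (5, w), (9, w)}

{(18, w), (23, w), (5, w), (9, w)}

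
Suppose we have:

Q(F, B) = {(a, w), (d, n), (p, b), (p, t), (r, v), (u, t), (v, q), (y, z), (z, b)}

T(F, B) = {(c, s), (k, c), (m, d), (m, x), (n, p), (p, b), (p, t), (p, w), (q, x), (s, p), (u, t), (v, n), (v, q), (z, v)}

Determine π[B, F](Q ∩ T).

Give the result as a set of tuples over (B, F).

{(b, p), (q, v), (t, p), (t, u)}

Intersection: {(a, w), (d, n), (p, b), (p, t), (r, v), (u, t), (v, q), (y, z), (z, b)} with {(c, s), (k, c), (m, d), (m, x), (n, p), (p, b), (p, t), (p, w), (q, x), (s, p), (u, t), (v, n), (v, q), (z, v)} → {(p, b), (p, t), (u, t), (v, q)}
Projecting to B, F: {(b, p), (q, v), (t, p), (t, u)}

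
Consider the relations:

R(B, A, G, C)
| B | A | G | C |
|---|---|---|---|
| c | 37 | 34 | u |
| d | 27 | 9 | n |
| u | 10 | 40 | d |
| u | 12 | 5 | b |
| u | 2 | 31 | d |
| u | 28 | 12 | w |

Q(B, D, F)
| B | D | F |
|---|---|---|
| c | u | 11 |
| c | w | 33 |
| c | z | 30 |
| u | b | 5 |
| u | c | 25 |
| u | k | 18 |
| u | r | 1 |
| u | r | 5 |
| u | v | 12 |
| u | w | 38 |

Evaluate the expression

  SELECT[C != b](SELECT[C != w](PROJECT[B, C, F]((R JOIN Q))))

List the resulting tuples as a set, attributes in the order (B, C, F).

R ⋈ Q (natural join on B): {(c, 37, 34, u, u, 11), (c, 37, 34, u, w, 33), (c, 37, 34, u, z, 30), (u, 10, 40, d, b, 5), (u, 10, 40, d, c, 25), (u, 10, 40, d, k, 18), (u, 10, 40, d, r, 1), (u, 10, 40, d, r, 5), (u, 10, 40, d, v, 12), (u, 10, 40, d, w, 38), (u, 12, 5, b, b, 5), (u, 12, 5, b, c, 25), (u, 12, 5, b, k, 18), (u, 12, 5, b, r, 1), (u, 12, 5, b, r, 5), (u, 12, 5, b, v, 12), (u, 12, 5, b, w, 38), (u, 2, 31, d, b, 5), (u, 2, 31, d, c, 25), (u, 2, 31, d, k, 18), (u, 2, 31, d, r, 1), (u, 2, 31, d, r, 5), (u, 2, 31, d, v, 12), (u, 2, 31, d, w, 38), (u, 28, 12, w, b, 5), (u, 28, 12, w, c, 25), (u, 28, 12, w, k, 18), (u, 28, 12, w, r, 1), (u, 28, 12, w, r, 5), (u, 28, 12, w, v, 12), (u, 28, 12, w, w, 38)}
Keep only column(s) B, C, F (10 duplicate(s) eliminated): {(c, u, 11), (c, u, 30), (c, u, 33), (u, b, 1), (u, b, 12), (u, b, 18), (u, b, 25), (u, b, 38), (u, b, 5), (u, d, 1), (u, d, 12), (u, d, 18), (u, d, 25), (u, d, 38), (u, d, 5), (u, w, 1), (u, w, 12), (u, w, 18), (u, w, 25), (u, w, 38), (u, w, 5)}
Filtering on C != w leaves {(c, u, 11), (c, u, 30), (c, u, 33), (u, b, 1), (u, b, 12), (u, b, 18), (u, b, 25), (u, b, 38), (u, b, 5), (u, d, 1), (u, d, 12), (u, d, 18), (u, d, 25), (u, d, 38), (u, d, 5)}.
Filtering on C != b leaves {(c, u, 11), (c, u, 30), (c, u, 33), (u, d, 1), (u, d, 12), (u, d, 18), (u, d, 25), (u, d, 38), (u, d, 5)}.

{(c, u, 11), (c, u, 30), (c, u, 33), (u, d, 1), (u, d, 12), (u, d, 18), (u, d, 25), (u, d, 38), (u, d, 5)}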